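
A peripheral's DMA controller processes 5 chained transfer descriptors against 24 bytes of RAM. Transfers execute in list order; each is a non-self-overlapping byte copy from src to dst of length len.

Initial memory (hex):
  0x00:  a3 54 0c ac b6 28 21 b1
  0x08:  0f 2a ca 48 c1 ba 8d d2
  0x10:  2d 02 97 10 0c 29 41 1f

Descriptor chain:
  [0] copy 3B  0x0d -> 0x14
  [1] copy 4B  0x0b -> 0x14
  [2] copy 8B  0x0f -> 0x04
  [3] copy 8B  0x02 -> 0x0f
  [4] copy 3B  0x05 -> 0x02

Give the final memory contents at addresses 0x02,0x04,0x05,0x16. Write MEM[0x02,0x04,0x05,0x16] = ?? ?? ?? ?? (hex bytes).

#0 dst[0x14+3] := {0xba,0x8d,0xd2}
#1 dst[0x14+4] := {0x48,0xc1,0xba,0x8d}
#2 dst[0x04+8] := {0xd2,0x2d,0x02,0x97,0x10,0x48,0xc1,0xba}
#3 dst[0x0f+8] := {0x0c,0xac,0xd2,0x2d,0x02,0x97,0x10,0x48}
#4 dst[0x02+3] := {0x2d,0x02,0x97}
query mem[0x02]=0x2d, mem[0x04]=0x97, mem[0x05]=0x2d, mem[0x16]=0x48

MEM[0x02,0x04,0x05,0x16] = 2d 97 2d 48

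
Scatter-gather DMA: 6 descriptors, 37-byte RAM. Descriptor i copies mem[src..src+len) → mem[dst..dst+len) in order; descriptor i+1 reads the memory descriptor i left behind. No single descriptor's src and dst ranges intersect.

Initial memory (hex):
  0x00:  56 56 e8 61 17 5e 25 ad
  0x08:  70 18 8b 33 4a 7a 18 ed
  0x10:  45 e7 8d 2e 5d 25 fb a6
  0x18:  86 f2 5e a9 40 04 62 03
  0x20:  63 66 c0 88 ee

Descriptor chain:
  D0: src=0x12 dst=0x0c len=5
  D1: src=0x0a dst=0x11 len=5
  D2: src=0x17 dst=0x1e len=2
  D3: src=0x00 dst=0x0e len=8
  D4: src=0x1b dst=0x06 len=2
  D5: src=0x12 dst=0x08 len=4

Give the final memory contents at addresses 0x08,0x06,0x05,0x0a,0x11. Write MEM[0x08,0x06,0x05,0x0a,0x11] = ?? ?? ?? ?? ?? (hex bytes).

MEM[0x08,0x06,0x05,0x0a,0x11] = 17 a9 5e 25 61

[0] 0x12->0x0c len=5 : 8d 2e 5d 25 fb
[1] 0x0a->0x11 len=5 : 8b 33 8d 2e 5d
[2] 0x17->0x1e len=2 : a6 86
[3] 0x00->0x0e len=8 : 56 56 e8 61 17 5e 25 ad
[4] 0x1b->0x06 len=2 : a9 40
[5] 0x12->0x08 len=4 : 17 5e 25 ad
query mem[0x08]=0x17, mem[0x06]=0xa9, mem[0x05]=0x5e, mem[0x0a]=0x25, mem[0x11]=0x61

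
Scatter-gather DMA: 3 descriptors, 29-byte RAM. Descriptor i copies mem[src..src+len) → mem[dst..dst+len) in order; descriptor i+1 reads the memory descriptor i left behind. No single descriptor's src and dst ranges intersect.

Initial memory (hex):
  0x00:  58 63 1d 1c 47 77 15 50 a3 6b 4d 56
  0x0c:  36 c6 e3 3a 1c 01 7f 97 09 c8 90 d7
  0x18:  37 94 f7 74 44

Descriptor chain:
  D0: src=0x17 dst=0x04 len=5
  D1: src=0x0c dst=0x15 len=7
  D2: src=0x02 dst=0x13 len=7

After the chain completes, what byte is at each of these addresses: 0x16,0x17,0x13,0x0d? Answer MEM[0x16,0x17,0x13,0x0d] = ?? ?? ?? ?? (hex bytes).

MEM[0x16,0x17,0x13,0x0d] = 37 94 1d c6

#0 dst[0x04+5] := {0xd7,0x37,0x94,0xf7,0x74}
#1 dst[0x15+7] := {0x36,0xc6,0xe3,0x3a,0x1c,0x01,0x7f}
#2 dst[0x13+7] := {0x1d,0x1c,0xd7,0x37,0x94,0xf7,0x74}
query mem[0x16]=0x37, mem[0x17]=0x94, mem[0x13]=0x1d, mem[0x0d]=0xc6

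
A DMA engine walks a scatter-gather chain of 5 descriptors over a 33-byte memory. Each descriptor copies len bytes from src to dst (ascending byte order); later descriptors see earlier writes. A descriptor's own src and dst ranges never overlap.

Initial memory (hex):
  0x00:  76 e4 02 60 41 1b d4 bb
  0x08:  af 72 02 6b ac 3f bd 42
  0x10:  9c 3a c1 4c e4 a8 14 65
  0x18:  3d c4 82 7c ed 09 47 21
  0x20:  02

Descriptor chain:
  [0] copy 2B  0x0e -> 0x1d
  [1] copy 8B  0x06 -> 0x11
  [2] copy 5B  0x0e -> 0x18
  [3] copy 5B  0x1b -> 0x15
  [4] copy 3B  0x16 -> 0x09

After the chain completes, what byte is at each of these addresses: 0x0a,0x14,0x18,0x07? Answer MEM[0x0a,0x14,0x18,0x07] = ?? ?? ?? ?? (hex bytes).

  after D0: wrote 2B at 0x1d = bd42
  after D1: wrote 8B at 0x11 = d4bbaf72026bac3f
  after D2: wrote 5B at 0x18 = bd429cd4bb
  after D3: wrote 5B at 0x15 = d4bbbd4221
  after D4: wrote 3B at 0x09 = bbbd42
query mem[0x0a]=0xbd, mem[0x14]=0x72, mem[0x18]=0x42, mem[0x07]=0xbb

MEM[0x0a,0x14,0x18,0x07] = bd 72 42 bb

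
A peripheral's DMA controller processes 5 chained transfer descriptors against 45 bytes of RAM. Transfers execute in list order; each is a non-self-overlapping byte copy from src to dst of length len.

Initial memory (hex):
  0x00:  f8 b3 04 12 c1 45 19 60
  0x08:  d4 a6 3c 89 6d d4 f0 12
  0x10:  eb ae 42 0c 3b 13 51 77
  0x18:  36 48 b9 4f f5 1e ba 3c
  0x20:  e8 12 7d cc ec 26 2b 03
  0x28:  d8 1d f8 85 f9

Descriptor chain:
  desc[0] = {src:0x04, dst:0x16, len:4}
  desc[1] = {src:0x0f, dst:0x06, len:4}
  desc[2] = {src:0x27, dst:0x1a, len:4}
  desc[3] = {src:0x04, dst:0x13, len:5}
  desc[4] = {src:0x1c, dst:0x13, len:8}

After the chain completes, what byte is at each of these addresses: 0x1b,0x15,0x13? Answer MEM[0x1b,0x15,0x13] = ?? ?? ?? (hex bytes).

D0: mem[0x16..0x19] <- [c1 45 19 60]
D1: mem[0x06..0x09] <- [12 eb ae 42]
D2: mem[0x1a..0x1d] <- [03 d8 1d f8]
D3: mem[0x13..0x17] <- [c1 45 12 eb ae]
D4: mem[0x13..0x1a] <- [1d f8 ba 3c e8 12 7d cc]
query mem[0x1b]=0xd8, mem[0x15]=0xba, mem[0x13]=0x1d

MEM[0x1b,0x15,0x13] = d8 ba 1d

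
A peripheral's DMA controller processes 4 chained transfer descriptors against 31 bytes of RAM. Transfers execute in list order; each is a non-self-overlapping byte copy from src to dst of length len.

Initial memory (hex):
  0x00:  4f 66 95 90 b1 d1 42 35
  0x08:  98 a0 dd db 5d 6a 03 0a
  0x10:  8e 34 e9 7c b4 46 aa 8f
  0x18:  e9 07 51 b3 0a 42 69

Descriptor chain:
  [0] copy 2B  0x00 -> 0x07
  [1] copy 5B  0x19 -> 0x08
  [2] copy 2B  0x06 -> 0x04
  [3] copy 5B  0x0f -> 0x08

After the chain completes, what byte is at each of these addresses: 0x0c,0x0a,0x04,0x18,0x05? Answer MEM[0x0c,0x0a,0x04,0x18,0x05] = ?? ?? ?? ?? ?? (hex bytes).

D0: mem[0x07..0x08] <- [4f 66]
D1: mem[0x08..0x0c] <- [07 51 b3 0a 42]
D2: mem[0x04..0x05] <- [42 4f]
D3: mem[0x08..0x0c] <- [0a 8e 34 e9 7c]
query mem[0x0c]=0x7c, mem[0x0a]=0x34, mem[0x04]=0x42, mem[0x18]=0xe9, mem[0x05]=0x4f

MEM[0x0c,0x0a,0x04,0x18,0x05] = 7c 34 42 e9 4f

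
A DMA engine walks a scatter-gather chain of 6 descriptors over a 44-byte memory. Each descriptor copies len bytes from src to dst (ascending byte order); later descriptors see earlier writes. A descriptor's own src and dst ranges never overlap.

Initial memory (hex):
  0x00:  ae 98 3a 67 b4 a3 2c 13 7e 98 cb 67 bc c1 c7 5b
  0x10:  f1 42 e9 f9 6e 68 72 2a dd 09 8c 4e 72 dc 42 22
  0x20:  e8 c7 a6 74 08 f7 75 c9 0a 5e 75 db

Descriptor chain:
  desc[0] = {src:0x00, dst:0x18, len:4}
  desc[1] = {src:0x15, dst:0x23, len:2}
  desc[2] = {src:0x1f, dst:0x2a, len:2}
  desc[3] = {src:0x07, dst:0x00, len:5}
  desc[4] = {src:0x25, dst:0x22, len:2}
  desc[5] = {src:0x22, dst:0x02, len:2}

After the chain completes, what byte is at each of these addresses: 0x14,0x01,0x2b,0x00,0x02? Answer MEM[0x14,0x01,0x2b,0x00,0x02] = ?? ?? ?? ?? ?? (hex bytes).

#0 dst[0x18+4] := {0xae,0x98,0x3a,0x67}
#1 dst[0x23+2] := {0x68,0x72}
#2 dst[0x2a+2] := {0x22,0xe8}
#3 dst[0x00+5] := {0x13,0x7e,0x98,0xcb,0x67}
#4 dst[0x22+2] := {0xf7,0x75}
#5 dst[0x02+2] := {0xf7,0x75}
query mem[0x14]=0x6e, mem[0x01]=0x7e, mem[0x2b]=0xe8, mem[0x00]=0x13, mem[0x02]=0xf7

MEM[0x14,0x01,0x2b,0x00,0x02] = 6e 7e e8 13 f7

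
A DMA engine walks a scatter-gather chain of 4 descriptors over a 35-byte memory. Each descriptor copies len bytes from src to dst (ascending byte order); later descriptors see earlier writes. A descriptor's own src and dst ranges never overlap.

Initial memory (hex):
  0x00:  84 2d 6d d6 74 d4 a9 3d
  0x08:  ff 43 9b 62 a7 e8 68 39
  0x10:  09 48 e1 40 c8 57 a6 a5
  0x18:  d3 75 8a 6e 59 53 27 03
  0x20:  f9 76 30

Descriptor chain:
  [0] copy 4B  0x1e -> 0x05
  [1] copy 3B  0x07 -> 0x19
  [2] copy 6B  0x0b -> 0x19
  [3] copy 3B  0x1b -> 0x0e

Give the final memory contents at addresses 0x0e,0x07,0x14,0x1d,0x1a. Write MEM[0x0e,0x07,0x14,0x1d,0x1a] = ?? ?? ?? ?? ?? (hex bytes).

D0: mem[0x05..0x08] <- [27 03 f9 76]
D1: mem[0x19..0x1b] <- [f9 76 43]
D2: mem[0x19..0x1e] <- [62 a7 e8 68 39 09]
D3: mem[0x0e..0x10] <- [e8 68 39]
query mem[0x0e]=0xe8, mem[0x07]=0xf9, mem[0x14]=0xc8, mem[0x1d]=0x39, mem[0x1a]=0xa7

MEM[0x0e,0x07,0x14,0x1d,0x1a] = e8 f9 c8 39 a7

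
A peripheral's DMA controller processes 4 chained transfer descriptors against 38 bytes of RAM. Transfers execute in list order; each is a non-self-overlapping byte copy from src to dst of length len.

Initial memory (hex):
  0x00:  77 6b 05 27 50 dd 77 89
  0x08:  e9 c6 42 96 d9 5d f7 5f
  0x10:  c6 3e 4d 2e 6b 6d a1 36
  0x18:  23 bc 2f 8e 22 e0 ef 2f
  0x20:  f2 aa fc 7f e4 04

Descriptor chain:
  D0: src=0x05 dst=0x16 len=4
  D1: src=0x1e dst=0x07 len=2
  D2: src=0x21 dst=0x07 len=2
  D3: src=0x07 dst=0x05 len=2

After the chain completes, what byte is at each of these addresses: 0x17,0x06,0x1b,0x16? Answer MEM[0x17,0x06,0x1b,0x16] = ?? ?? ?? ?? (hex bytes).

[0] 0x05->0x16 len=4 : dd 77 89 e9
[1] 0x1e->0x07 len=2 : ef 2f
[2] 0x21->0x07 len=2 : aa fc
[3] 0x07->0x05 len=2 : aa fc
query mem[0x17]=0x77, mem[0x06]=0xfc, mem[0x1b]=0x8e, mem[0x16]=0xdd

MEM[0x17,0x06,0x1b,0x16] = 77 fc 8e dd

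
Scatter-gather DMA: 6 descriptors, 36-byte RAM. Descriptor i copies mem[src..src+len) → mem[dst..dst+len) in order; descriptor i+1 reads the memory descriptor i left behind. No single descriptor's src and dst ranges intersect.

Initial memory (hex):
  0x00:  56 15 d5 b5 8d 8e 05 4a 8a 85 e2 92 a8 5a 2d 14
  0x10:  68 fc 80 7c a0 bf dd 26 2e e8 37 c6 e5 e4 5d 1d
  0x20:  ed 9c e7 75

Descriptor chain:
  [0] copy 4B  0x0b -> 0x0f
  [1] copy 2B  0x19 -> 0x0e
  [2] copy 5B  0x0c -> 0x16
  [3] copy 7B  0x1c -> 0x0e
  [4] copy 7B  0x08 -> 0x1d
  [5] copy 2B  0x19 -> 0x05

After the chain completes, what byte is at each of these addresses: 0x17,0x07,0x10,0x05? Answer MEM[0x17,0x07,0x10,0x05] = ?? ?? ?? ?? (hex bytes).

MEM[0x17,0x07,0x10,0x05] = 5a 4a 5d 37

D0: mem[0x0f..0x12] <- [92 a8 5a 2d]
D1: mem[0x0e..0x0f] <- [e8 37]
D2: mem[0x16..0x1a] <- [a8 5a e8 37 a8]
D3: mem[0x0e..0x14] <- [e5 e4 5d 1d ed 9c e7]
D4: mem[0x1d..0x23] <- [8a 85 e2 92 a8 5a e5]
D5: mem[0x05..0x06] <- [37 a8]
query mem[0x17]=0x5a, mem[0x07]=0x4a, mem[0x10]=0x5d, mem[0x05]=0x37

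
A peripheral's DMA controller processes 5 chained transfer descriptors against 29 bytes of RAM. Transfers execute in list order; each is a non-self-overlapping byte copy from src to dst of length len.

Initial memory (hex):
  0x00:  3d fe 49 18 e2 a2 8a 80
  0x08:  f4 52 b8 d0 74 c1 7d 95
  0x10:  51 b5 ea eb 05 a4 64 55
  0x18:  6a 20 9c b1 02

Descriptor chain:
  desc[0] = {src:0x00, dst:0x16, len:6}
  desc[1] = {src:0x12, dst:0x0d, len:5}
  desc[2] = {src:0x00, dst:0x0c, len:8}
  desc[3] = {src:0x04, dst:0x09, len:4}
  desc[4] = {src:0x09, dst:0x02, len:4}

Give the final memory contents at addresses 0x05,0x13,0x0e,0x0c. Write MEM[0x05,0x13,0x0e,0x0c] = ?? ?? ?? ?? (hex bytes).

MEM[0x05,0x13,0x0e,0x0c] = 80 80 49 80

  after D0: wrote 6B at 0x16 = 3dfe4918e2a2
  after D1: wrote 5B at 0x0d = eaeb05a43d
  after D2: wrote 8B at 0x0c = 3dfe4918e2a28a80
  after D3: wrote 4B at 0x09 = e2a28a80
  after D4: wrote 4B at 0x02 = e2a28a80
query mem[0x05]=0x80, mem[0x13]=0x80, mem[0x0e]=0x49, mem[0x0c]=0x80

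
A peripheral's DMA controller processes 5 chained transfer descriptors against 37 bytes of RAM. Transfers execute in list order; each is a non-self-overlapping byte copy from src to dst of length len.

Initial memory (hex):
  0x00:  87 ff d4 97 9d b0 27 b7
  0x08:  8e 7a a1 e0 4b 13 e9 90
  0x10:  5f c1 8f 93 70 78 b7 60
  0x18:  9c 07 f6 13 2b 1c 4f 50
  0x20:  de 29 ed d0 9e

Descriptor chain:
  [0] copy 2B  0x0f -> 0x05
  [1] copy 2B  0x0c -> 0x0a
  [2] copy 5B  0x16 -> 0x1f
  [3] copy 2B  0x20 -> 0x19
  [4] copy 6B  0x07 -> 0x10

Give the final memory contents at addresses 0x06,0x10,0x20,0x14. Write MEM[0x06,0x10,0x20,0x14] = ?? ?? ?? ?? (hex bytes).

  after D0: wrote 2B at 0x05 = 905f
  after D1: wrote 2B at 0x0a = 4b13
  after D2: wrote 5B at 0x1f = b7609c07f6
  after D3: wrote 2B at 0x19 = 609c
  after D4: wrote 6B at 0x10 = b78e7a4b134b
query mem[0x06]=0x5f, mem[0x10]=0xb7, mem[0x20]=0x60, mem[0x14]=0x13

MEM[0x06,0x10,0x20,0x14] = 5f b7 60 13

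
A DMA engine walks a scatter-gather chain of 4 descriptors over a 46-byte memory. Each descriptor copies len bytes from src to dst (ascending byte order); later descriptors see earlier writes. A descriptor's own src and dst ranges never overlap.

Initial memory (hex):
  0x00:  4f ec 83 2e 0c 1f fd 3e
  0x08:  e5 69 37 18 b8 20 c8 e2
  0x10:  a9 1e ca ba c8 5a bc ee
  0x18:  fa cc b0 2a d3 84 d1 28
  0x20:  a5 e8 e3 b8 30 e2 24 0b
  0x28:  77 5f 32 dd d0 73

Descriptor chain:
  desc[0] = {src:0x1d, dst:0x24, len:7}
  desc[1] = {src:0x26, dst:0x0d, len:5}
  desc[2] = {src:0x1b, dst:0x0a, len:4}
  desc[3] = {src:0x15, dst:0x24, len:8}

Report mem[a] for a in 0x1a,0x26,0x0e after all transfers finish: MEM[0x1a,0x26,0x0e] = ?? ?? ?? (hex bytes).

MEM[0x1a,0x26,0x0e] = b0 ee a5

#0 dst[0x24+7] := {0x84,0xd1,0x28,0xa5,0xe8,0xe3,0xb8}
#1 dst[0x0d+5] := {0x28,0xa5,0xe8,0xe3,0xb8}
#2 dst[0x0a+4] := {0x2a,0xd3,0x84,0xd1}
#3 dst[0x24+8] := {0x5a,0xbc,0xee,0xfa,0xcc,0xb0,0x2a,0xd3}
query mem[0x1a]=0xb0, mem[0x26]=0xee, mem[0x0e]=0xa5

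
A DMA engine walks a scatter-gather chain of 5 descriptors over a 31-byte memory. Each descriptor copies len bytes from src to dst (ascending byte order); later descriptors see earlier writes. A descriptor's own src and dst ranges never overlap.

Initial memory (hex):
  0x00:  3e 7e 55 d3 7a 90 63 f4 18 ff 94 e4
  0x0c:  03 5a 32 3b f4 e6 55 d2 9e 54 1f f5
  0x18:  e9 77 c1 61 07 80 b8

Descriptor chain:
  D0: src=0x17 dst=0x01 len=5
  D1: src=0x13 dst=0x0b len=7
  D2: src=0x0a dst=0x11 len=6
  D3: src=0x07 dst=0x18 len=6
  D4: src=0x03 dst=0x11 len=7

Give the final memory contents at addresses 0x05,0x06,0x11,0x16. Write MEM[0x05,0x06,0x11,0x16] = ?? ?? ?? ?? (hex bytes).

MEM[0x05,0x06,0x11,0x16] = 61 63 77 18

#0 dst[0x01+5] := {0xf5,0xe9,0x77,0xc1,0x61}
#1 dst[0x0b+7] := {0xd2,0x9e,0x54,0x1f,0xf5,0xe9,0x77}
#2 dst[0x11+6] := {0x94,0xd2,0x9e,0x54,0x1f,0xf5}
#3 dst[0x18+6] := {0xf4,0x18,0xff,0x94,0xd2,0x9e}
#4 dst[0x11+7] := {0x77,0xc1,0x61,0x63,0xf4,0x18,0xff}
query mem[0x05]=0x61, mem[0x06]=0x63, mem[0x11]=0x77, mem[0x16]=0x18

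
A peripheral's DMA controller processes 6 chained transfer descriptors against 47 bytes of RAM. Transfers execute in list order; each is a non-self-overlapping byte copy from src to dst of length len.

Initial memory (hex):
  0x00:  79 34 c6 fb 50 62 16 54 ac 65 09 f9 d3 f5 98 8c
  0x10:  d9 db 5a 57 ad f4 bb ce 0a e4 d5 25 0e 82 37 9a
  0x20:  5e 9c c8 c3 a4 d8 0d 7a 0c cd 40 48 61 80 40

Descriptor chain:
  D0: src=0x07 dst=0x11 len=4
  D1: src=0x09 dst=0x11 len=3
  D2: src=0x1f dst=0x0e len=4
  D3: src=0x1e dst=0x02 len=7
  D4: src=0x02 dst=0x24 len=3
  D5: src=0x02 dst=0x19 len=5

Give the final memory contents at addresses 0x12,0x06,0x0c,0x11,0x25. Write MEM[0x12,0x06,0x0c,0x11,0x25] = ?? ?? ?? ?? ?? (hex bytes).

  after D0: wrote 4B at 0x11 = 54ac6509
  after D1: wrote 3B at 0x11 = 6509f9
  after D2: wrote 4B at 0x0e = 9a5e9cc8
  after D3: wrote 7B at 0x02 = 379a5e9cc8c3a4
  after D4: wrote 3B at 0x24 = 379a5e
  after D5: wrote 5B at 0x19 = 379a5e9cc8
query mem[0x12]=0x09, mem[0x06]=0xc8, mem[0x0c]=0xd3, mem[0x11]=0xc8, mem[0x25]=0x9a

MEM[0x12,0x06,0x0c,0x11,0x25] = 09 c8 d3 c8 9a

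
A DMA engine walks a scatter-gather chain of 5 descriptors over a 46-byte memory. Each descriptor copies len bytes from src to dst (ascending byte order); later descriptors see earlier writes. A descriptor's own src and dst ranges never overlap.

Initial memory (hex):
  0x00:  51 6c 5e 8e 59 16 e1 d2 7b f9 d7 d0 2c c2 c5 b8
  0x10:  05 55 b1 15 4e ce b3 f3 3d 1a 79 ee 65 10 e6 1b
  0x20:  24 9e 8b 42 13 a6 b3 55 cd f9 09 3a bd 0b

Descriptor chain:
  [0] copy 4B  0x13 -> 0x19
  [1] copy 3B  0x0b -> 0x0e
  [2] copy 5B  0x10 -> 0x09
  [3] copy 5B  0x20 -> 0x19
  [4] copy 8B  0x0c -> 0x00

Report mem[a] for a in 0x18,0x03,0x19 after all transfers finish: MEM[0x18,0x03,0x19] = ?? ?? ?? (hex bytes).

D0: mem[0x19..0x1c] <- [15 4e ce b3]
D1: mem[0x0e..0x10] <- [d0 2c c2]
D2: mem[0x09..0x0d] <- [c2 55 b1 15 4e]
D3: mem[0x19..0x1d] <- [24 9e 8b 42 13]
D4: mem[0x00..0x07] <- [15 4e d0 2c c2 55 b1 15]
query mem[0x18]=0x3d, mem[0x03]=0x2c, mem[0x19]=0x24

MEM[0x18,0x03,0x19] = 3d 2c 24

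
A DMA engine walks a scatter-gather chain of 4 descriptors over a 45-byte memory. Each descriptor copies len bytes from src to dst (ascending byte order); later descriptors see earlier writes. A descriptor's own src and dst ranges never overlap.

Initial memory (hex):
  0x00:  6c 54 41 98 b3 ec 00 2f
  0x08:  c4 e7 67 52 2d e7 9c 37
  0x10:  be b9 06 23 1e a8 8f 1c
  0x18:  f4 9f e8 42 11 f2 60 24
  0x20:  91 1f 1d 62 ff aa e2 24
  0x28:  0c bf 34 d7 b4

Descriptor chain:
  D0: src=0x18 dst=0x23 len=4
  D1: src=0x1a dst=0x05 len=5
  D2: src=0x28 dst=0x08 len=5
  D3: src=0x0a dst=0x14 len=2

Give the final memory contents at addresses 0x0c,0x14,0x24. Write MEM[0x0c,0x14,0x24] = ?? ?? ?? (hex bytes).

D0: mem[0x23..0x26] <- [f4 9f e8 42]
D1: mem[0x05..0x09] <- [e8 42 11 f2 60]
D2: mem[0x08..0x0c] <- [0c bf 34 d7 b4]
D3: mem[0x14..0x15] <- [34 d7]
query mem[0x0c]=0xb4, mem[0x14]=0x34, mem[0x24]=0x9f

MEM[0x0c,0x14,0x24] = b4 34 9f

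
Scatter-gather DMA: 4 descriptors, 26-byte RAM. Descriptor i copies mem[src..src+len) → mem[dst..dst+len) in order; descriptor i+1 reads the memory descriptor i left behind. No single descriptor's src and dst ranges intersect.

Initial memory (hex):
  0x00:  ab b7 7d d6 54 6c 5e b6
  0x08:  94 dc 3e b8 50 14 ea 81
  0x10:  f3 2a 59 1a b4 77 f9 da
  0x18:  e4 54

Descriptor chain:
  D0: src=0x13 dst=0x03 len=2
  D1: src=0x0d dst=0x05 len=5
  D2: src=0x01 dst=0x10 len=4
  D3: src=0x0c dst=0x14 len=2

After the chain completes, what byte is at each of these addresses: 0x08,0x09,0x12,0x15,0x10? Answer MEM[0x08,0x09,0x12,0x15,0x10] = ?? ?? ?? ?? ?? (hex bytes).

MEM[0x08,0x09,0x12,0x15,0x10] = f3 2a 1a 14 b7

  after D0: wrote 2B at 0x03 = 1ab4
  after D1: wrote 5B at 0x05 = 14ea81f32a
  after D2: wrote 4B at 0x10 = b77d1ab4
  after D3: wrote 2B at 0x14 = 5014
query mem[0x08]=0xf3, mem[0x09]=0x2a, mem[0x12]=0x1a, mem[0x15]=0x14, mem[0x10]=0xb7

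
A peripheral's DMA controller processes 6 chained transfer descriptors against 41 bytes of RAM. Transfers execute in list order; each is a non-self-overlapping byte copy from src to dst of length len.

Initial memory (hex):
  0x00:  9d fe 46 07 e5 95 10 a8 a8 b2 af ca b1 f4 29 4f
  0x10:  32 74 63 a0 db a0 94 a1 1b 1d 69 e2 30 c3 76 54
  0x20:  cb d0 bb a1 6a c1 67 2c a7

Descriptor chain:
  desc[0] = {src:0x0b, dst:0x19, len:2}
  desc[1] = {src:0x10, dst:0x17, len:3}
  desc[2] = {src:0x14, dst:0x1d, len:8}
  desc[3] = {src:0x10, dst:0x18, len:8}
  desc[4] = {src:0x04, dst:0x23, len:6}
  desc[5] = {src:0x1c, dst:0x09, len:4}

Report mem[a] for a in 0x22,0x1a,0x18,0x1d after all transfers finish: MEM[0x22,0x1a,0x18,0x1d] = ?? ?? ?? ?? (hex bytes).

  after D0: wrote 2B at 0x19 = cab1
  after D1: wrote 3B at 0x17 = 327463
  after D2: wrote 8B at 0x1d = dba094327463b1e2
  after D3: wrote 8B at 0x18 = 327463a0dba09432
  after D4: wrote 6B at 0x23 = e59510a8a8b2
  after D5: wrote 4B at 0x09 = dba09432
query mem[0x22]=0x63, mem[0x1a]=0x63, mem[0x18]=0x32, mem[0x1d]=0xa0

MEM[0x22,0x1a,0x18,0x1d] = 63 63 32 a0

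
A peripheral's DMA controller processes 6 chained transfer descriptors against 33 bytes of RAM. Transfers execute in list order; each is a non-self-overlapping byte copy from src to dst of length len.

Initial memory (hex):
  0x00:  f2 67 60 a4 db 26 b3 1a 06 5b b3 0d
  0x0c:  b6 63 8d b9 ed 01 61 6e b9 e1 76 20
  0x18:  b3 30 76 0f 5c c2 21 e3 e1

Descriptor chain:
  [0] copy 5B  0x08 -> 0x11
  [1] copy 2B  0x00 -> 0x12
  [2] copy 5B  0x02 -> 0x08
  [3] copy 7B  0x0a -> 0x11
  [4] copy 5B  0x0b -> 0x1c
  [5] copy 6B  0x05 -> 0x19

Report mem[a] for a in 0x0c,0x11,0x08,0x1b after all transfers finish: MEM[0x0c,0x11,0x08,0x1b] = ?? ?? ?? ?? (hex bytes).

#0 dst[0x11+5] := {0x06,0x5b,0xb3,0x0d,0xb6}
#1 dst[0x12+2] := {0xf2,0x67}
#2 dst[0x08+5] := {0x60,0xa4,0xdb,0x26,0xb3}
#3 dst[0x11+7] := {0xdb,0x26,0xb3,0x63,0x8d,0xb9,0xed}
#4 dst[0x1c+5] := {0x26,0xb3,0x63,0x8d,0xb9}
#5 dst[0x19+6] := {0x26,0xb3,0x1a,0x60,0xa4,0xdb}
query mem[0x0c]=0xb3, mem[0x11]=0xdb, mem[0x08]=0x60, mem[0x1b]=0x1a

MEM[0x0c,0x11,0x08,0x1b] = b3 db 60 1a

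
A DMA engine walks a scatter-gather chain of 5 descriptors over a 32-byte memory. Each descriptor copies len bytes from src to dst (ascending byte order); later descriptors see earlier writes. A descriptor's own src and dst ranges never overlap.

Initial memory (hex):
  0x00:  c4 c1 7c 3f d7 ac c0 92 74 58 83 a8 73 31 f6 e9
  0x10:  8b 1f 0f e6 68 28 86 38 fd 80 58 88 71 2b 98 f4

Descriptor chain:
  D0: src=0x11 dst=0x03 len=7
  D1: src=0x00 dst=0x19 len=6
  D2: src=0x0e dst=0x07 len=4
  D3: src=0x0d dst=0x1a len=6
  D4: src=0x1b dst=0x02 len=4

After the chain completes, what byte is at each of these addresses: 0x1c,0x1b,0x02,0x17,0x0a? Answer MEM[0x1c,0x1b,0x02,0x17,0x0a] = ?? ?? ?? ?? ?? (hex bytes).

#0 dst[0x03+7] := {0x1f,0x0f,0xe6,0x68,0x28,0x86,0x38}
#1 dst[0x19+6] := {0xc4,0xc1,0x7c,0x1f,0x0f,0xe6}
#2 dst[0x07+4] := {0xf6,0xe9,0x8b,0x1f}
#3 dst[0x1a+6] := {0x31,0xf6,0xe9,0x8b,0x1f,0x0f}
#4 dst[0x02+4] := {0xf6,0xe9,0x8b,0x1f}
query mem[0x1c]=0xe9, mem[0x1b]=0xf6, mem[0x02]=0xf6, mem[0x17]=0x38, mem[0x0a]=0x1f

MEM[0x1c,0x1b,0x02,0x17,0x0a] = e9 f6 f6 38 1f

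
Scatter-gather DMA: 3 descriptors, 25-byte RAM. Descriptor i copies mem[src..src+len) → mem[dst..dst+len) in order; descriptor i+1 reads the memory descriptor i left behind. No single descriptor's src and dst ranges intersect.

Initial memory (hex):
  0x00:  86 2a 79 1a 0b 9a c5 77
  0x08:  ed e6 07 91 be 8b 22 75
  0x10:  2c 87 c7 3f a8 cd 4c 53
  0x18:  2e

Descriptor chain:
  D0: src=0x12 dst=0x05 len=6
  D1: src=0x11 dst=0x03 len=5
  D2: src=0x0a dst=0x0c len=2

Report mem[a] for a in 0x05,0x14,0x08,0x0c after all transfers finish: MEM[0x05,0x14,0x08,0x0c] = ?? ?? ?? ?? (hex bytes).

  after D0: wrote 6B at 0x05 = c73fa8cd4c53
  after D1: wrote 5B at 0x03 = 87c73fa8cd
  after D2: wrote 2B at 0x0c = 5391
query mem[0x05]=0x3f, mem[0x14]=0xa8, mem[0x08]=0xcd, mem[0x0c]=0x53

MEM[0x05,0x14,0x08,0x0c] = 3f a8 cd 53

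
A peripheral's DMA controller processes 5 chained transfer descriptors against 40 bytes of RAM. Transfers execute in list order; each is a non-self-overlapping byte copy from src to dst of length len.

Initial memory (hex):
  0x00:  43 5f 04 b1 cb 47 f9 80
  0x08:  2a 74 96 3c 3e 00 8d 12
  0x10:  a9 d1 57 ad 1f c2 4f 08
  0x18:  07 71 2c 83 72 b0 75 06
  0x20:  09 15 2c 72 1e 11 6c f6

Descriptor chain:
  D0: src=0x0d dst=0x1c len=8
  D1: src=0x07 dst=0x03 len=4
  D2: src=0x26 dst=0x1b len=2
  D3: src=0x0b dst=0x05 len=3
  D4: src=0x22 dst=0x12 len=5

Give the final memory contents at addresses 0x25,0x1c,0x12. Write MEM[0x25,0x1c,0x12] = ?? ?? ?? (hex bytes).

MEM[0x25,0x1c,0x12] = 11 f6 ad

  after D0: wrote 8B at 0x1c = 008d12a9d157ad1f
  after D1: wrote 4B at 0x03 = 802a7496
  after D2: wrote 2B at 0x1b = 6cf6
  after D3: wrote 3B at 0x05 = 3c3e00
  after D4: wrote 5B at 0x12 = ad1f1e116c
query mem[0x25]=0x11, mem[0x1c]=0xf6, mem[0x12]=0xad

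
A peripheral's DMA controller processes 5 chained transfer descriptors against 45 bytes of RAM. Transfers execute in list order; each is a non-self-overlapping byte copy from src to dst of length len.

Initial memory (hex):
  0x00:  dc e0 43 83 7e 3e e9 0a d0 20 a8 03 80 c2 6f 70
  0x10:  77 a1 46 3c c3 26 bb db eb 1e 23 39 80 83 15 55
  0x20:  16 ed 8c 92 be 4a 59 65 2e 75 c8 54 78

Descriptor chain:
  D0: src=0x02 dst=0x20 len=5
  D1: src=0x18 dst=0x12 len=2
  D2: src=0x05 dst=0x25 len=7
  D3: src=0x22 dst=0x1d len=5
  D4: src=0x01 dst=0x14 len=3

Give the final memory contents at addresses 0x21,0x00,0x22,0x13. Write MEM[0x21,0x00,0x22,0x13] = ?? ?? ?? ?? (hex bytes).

MEM[0x21,0x00,0x22,0x13] = e9 dc 7e 1e

D0: mem[0x20..0x24] <- [43 83 7e 3e e9]
D1: mem[0x12..0x13] <- [eb 1e]
D2: mem[0x25..0x2b] <- [3e e9 0a d0 20 a8 03]
D3: mem[0x1d..0x21] <- [7e 3e e9 3e e9]
D4: mem[0x14..0x16] <- [e0 43 83]
query mem[0x21]=0xe9, mem[0x00]=0xdc, mem[0x22]=0x7e, mem[0x13]=0x1e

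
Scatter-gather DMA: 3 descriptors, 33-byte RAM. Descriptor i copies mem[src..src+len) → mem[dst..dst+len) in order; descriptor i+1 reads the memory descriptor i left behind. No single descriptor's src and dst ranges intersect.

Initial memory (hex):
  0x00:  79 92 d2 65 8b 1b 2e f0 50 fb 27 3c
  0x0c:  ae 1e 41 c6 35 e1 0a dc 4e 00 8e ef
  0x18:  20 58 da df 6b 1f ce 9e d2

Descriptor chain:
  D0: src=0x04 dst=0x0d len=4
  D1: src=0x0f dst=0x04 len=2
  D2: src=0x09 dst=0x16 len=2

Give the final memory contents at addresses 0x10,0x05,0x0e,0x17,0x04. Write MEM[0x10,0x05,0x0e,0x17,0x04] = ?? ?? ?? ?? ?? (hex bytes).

D0: mem[0x0d..0x10] <- [8b 1b 2e f0]
D1: mem[0x04..0x05] <- [2e f0]
D2: mem[0x16..0x17] <- [fb 27]
query mem[0x10]=0xf0, mem[0x05]=0xf0, mem[0x0e]=0x1b, mem[0x17]=0x27, mem[0x04]=0x2e

MEM[0x10,0x05,0x0e,0x17,0x04] = f0 f0 1b 27 2e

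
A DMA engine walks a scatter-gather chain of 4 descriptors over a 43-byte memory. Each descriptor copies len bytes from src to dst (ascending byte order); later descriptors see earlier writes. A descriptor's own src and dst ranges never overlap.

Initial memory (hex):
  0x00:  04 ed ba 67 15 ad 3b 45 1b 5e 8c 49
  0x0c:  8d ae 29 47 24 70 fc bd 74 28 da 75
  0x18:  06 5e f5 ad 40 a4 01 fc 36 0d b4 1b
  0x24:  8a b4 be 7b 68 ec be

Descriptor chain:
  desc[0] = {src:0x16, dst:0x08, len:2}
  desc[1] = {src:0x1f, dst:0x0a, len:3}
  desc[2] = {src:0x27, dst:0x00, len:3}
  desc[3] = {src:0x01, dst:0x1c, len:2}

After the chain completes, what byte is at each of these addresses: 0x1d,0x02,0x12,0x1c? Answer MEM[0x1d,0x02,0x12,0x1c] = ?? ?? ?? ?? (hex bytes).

MEM[0x1d,0x02,0x12,0x1c] = ec ec fc 68

#0 dst[0x08+2] := {0xda,0x75}
#1 dst[0x0a+3] := {0xfc,0x36,0x0d}
#2 dst[0x00+3] := {0x7b,0x68,0xec}
#3 dst[0x1c+2] := {0x68,0xec}
query mem[0x1d]=0xec, mem[0x02]=0xec, mem[0x12]=0xfc, mem[0x1c]=0x68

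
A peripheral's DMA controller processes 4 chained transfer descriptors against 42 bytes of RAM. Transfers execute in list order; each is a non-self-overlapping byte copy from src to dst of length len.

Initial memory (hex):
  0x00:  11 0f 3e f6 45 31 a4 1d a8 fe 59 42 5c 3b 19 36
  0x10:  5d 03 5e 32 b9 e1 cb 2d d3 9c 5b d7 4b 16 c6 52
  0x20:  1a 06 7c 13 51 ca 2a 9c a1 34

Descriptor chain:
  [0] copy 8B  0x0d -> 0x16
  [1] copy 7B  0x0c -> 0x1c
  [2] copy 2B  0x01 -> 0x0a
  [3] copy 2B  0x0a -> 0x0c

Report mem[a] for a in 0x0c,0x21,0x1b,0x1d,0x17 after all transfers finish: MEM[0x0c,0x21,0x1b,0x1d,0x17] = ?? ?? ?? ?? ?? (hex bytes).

  after D0: wrote 8B at 0x16 = 3b19365d035e32b9
  after D1: wrote 7B at 0x1c = 5c3b19365d035e
  after D2: wrote 2B at 0x0a = 0f3e
  after D3: wrote 2B at 0x0c = 0f3e
query mem[0x0c]=0x0f, mem[0x21]=0x03, mem[0x1b]=0x5e, mem[0x1d]=0x3b, mem[0x17]=0x19

MEM[0x0c,0x21,0x1b,0x1d,0x17] = 0f 03 5e 3b 19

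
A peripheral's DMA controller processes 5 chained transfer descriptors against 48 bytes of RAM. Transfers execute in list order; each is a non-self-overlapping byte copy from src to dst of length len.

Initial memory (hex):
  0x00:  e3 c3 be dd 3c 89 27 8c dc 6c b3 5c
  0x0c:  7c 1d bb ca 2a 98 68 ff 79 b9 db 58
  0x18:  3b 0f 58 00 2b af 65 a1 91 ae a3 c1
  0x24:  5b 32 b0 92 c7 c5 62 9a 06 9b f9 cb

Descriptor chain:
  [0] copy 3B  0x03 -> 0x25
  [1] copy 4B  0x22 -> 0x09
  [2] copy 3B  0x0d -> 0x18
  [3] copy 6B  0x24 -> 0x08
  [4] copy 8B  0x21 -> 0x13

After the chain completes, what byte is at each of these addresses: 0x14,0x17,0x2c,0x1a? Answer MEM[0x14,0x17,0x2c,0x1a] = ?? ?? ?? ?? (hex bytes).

MEM[0x14,0x17,0x2c,0x1a] = a3 dd 06 c7

[0] 0x03->0x25 len=3 : dd 3c 89
[1] 0x22->0x09 len=4 : a3 c1 5b dd
[2] 0x0d->0x18 len=3 : 1d bb ca
[3] 0x24->0x08 len=6 : 5b dd 3c 89 c7 c5
[4] 0x21->0x13 len=8 : ae a3 c1 5b dd 3c 89 c7
query mem[0x14]=0xa3, mem[0x17]=0xdd, mem[0x2c]=0x06, mem[0x1a]=0xc7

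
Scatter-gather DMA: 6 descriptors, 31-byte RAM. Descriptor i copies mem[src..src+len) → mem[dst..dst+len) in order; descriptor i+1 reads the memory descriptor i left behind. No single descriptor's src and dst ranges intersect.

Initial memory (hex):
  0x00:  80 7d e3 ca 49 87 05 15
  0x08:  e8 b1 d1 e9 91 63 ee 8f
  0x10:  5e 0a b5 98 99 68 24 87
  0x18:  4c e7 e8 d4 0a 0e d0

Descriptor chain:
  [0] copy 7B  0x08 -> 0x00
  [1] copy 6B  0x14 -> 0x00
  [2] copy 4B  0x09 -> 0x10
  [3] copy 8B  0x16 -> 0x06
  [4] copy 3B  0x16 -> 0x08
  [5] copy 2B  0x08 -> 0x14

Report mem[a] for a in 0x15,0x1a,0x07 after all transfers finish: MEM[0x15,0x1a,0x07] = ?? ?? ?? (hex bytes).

MEM[0x15,0x1a,0x07] = 87 e8 87

[0] 0x08->0x00 len=7 : e8 b1 d1 e9 91 63 ee
[1] 0x14->0x00 len=6 : 99 68 24 87 4c e7
[2] 0x09->0x10 len=4 : b1 d1 e9 91
[3] 0x16->0x06 len=8 : 24 87 4c e7 e8 d4 0a 0e
[4] 0x16->0x08 len=3 : 24 87 4c
[5] 0x08->0x14 len=2 : 24 87
query mem[0x15]=0x87, mem[0x1a]=0xe8, mem[0x07]=0x87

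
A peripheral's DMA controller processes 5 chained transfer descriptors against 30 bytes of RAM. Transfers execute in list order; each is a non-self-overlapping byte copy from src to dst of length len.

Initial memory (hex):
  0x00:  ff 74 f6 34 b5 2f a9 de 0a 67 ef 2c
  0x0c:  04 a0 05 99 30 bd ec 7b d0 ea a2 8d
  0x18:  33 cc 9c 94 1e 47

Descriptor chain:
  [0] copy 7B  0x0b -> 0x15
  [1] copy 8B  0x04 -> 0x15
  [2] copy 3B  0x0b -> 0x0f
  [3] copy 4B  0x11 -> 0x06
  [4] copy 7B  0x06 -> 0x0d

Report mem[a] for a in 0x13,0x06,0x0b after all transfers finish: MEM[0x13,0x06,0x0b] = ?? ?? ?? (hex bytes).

MEM[0x13,0x06,0x0b] = 04 a0 2c

  after D0: wrote 7B at 0x15 = 2c04a0059930bd
  after D1: wrote 8B at 0x15 = b52fa9de0a67ef2c
  after D2: wrote 3B at 0x0f = 2c04a0
  after D3: wrote 4B at 0x06 = a0ec7bd0
  after D4: wrote 7B at 0x0d = a0ec7bd0ef2c04
query mem[0x13]=0x04, mem[0x06]=0xa0, mem[0x0b]=0x2c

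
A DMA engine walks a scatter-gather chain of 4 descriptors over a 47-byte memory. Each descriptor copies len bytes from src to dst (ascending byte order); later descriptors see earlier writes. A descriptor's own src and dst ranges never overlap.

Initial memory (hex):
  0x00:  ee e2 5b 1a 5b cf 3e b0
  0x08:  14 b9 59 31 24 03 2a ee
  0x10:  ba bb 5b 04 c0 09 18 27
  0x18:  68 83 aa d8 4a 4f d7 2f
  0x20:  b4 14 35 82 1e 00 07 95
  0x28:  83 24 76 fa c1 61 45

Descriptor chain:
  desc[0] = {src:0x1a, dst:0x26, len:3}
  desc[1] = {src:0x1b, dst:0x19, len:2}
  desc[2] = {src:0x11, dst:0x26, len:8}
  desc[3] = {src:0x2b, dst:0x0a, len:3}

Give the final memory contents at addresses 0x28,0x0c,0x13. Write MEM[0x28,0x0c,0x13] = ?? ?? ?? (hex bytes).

#0 dst[0x26+3] := {0xaa,0xd8,0x4a}
#1 dst[0x19+2] := {0xd8,0x4a}
#2 dst[0x26+8] := {0xbb,0x5b,0x04,0xc0,0x09,0x18,0x27,0x68}
#3 dst[0x0a+3] := {0x18,0x27,0x68}
query mem[0x28]=0x04, mem[0x0c]=0x68, mem[0x13]=0x04

MEM[0x28,0x0c,0x13] = 04 68 04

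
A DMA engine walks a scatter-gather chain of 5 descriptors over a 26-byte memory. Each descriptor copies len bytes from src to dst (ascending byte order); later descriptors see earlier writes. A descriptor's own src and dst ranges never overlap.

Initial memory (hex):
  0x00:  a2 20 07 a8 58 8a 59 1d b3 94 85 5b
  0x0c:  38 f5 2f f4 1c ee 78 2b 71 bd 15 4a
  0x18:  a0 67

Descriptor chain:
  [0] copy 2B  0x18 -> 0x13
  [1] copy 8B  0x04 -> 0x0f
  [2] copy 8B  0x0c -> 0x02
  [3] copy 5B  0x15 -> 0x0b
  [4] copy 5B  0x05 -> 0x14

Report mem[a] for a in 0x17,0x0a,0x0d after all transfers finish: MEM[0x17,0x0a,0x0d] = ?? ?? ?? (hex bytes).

  after D0: wrote 2B at 0x13 = a067
  after D1: wrote 8B at 0x0f = 588a591db394855b
  after D2: wrote 8B at 0x02 = 38f52f588a591db3
  after D3: wrote 5B at 0x0b = 855b4aa067
  after D4: wrote 5B at 0x14 = 588a591db3
query mem[0x17]=0x1d, mem[0x0a]=0x85, mem[0x0d]=0x4a

MEM[0x17,0x0a,0x0d] = 1d 85 4a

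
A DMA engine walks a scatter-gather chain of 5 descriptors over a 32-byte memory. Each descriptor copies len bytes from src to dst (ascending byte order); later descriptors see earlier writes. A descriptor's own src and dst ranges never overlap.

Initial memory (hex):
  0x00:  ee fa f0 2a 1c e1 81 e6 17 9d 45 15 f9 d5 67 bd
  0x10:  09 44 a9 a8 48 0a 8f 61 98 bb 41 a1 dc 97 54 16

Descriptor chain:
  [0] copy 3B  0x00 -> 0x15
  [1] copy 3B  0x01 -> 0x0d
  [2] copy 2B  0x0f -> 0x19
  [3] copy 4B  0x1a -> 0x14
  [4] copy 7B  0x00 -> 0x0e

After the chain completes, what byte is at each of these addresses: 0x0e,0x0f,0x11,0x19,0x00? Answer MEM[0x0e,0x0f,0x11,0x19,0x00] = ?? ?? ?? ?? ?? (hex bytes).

D0: mem[0x15..0x17] <- [ee fa f0]
D1: mem[0x0d..0x0f] <- [fa f0 2a]
D2: mem[0x19..0x1a] <- [2a 09]
D3: mem[0x14..0x17] <- [09 a1 dc 97]
D4: mem[0x0e..0x14] <- [ee fa f0 2a 1c e1 81]
query mem[0x0e]=0xee, mem[0x0f]=0xfa, mem[0x11]=0x2a, mem[0x19]=0x2a, mem[0x00]=0xee

MEM[0x0e,0x0f,0x11,0x19,0x00] = ee fa 2a 2a ee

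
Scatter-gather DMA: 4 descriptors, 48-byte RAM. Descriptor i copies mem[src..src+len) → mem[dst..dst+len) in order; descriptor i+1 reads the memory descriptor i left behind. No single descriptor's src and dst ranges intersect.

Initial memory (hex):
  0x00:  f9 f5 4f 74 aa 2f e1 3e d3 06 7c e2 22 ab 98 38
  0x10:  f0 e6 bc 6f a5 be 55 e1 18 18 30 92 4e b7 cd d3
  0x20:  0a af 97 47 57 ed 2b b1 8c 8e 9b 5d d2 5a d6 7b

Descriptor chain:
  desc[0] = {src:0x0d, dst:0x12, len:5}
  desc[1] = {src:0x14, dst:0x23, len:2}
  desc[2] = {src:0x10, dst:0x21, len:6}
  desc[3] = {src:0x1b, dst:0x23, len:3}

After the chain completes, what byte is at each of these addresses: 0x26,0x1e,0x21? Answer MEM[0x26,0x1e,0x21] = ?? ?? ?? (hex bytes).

MEM[0x26,0x1e,0x21] = f0 cd f0

[0] 0x0d->0x12 len=5 : ab 98 38 f0 e6
[1] 0x14->0x23 len=2 : 38 f0
[2] 0x10->0x21 len=6 : f0 e6 ab 98 38 f0
[3] 0x1b->0x23 len=3 : 92 4e b7
query mem[0x26]=0xf0, mem[0x1e]=0xcd, mem[0x21]=0xf0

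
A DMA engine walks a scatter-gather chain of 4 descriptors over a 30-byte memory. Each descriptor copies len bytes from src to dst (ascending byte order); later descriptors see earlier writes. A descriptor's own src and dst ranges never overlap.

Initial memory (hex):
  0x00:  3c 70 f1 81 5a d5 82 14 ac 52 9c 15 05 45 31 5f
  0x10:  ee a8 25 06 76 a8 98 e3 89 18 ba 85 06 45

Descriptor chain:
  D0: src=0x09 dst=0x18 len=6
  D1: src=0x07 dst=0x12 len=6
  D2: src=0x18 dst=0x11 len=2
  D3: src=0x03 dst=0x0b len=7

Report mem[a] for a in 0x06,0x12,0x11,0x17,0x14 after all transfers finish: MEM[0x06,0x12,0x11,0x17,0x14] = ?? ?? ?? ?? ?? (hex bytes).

MEM[0x06,0x12,0x11,0x17,0x14] = 82 9c 52 05 52

[0] 0x09->0x18 len=6 : 52 9c 15 05 45 31
[1] 0x07->0x12 len=6 : 14 ac 52 9c 15 05
[2] 0x18->0x11 len=2 : 52 9c
[3] 0x03->0x0b len=7 : 81 5a d5 82 14 ac 52
query mem[0x06]=0x82, mem[0x12]=0x9c, mem[0x11]=0x52, mem[0x17]=0x05, mem[0x14]=0x52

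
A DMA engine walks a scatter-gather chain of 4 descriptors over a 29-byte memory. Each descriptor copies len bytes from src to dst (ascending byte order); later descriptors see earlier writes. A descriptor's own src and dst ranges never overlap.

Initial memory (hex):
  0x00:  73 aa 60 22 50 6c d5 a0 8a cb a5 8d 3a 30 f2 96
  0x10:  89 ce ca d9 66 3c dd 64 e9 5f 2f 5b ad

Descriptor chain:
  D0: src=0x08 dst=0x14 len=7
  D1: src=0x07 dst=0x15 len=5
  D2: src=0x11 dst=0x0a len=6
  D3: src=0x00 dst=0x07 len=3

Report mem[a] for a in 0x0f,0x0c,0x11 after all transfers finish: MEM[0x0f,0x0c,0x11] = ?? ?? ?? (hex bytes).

MEM[0x0f,0x0c,0x11] = 8a d9 ce

#0 dst[0x14+7] := {0x8a,0xcb,0xa5,0x8d,0x3a,0x30,0xf2}
#1 dst[0x15+5] := {0xa0,0x8a,0xcb,0xa5,0x8d}
#2 dst[0x0a+6] := {0xce,0xca,0xd9,0x8a,0xa0,0x8a}
#3 dst[0x07+3] := {0x73,0xaa,0x60}
query mem[0x0f]=0x8a, mem[0x0c]=0xd9, mem[0x11]=0xce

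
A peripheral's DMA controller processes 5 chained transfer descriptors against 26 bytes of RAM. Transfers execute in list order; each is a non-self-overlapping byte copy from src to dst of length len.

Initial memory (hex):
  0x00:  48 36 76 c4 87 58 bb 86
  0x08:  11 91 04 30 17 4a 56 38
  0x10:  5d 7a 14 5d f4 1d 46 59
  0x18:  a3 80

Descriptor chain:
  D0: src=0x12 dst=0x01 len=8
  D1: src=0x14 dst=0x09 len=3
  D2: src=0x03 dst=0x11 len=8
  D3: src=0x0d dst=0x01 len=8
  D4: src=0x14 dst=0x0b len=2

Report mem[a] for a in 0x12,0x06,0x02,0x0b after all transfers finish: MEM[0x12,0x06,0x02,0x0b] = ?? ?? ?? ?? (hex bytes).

MEM[0x12,0x06,0x02,0x0b] = 1d 1d 56 59

#0 dst[0x01+8] := {0x14,0x5d,0xf4,0x1d,0x46,0x59,0xa3,0x80}
#1 dst[0x09+3] := {0xf4,0x1d,0x46}
#2 dst[0x11+8] := {0xf4,0x1d,0x46,0x59,0xa3,0x80,0xf4,0x1d}
#3 dst[0x01+8] := {0x4a,0x56,0x38,0x5d,0xf4,0x1d,0x46,0x59}
#4 dst[0x0b+2] := {0x59,0xa3}
query mem[0x12]=0x1d, mem[0x06]=0x1d, mem[0x02]=0x56, mem[0x0b]=0x59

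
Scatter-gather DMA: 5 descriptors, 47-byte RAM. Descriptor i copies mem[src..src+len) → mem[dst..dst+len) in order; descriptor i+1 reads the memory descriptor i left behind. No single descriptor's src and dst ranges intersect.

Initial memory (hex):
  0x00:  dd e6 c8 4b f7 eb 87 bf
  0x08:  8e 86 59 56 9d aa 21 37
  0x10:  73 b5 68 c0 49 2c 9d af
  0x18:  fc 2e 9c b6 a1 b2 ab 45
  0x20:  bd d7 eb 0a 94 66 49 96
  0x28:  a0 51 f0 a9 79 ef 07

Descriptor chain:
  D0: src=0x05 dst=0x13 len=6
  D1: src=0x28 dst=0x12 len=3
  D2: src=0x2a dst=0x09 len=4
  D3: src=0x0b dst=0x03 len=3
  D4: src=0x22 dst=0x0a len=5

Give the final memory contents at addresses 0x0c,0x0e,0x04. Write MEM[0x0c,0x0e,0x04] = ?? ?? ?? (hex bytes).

MEM[0x0c,0x0e,0x04] = 94 49 ef

D0: mem[0x13..0x18] <- [eb 87 bf 8e 86 59]
D1: mem[0x12..0x14] <- [a0 51 f0]
D2: mem[0x09..0x0c] <- [f0 a9 79 ef]
D3: mem[0x03..0x05] <- [79 ef aa]
D4: mem[0x0a..0x0e] <- [eb 0a 94 66 49]
query mem[0x0c]=0x94, mem[0x0e]=0x49, mem[0x04]=0xef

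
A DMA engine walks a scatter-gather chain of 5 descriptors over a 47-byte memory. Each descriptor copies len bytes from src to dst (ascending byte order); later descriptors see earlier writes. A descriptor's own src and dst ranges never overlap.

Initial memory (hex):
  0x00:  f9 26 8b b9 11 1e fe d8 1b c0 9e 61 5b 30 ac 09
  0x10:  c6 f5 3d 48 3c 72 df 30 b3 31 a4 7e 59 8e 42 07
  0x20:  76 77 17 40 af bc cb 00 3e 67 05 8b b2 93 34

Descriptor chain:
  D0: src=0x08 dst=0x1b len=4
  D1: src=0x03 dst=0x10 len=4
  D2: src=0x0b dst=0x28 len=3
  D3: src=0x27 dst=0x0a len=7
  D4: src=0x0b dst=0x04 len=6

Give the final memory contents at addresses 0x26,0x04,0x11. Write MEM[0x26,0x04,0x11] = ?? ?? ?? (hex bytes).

D0: mem[0x1b..0x1e] <- [1b c0 9e 61]
D1: mem[0x10..0x13] <- [b9 11 1e fe]
D2: mem[0x28..0x2a] <- [61 5b 30]
D3: mem[0x0a..0x10] <- [00 61 5b 30 8b b2 93]
D4: mem[0x04..0x09] <- [61 5b 30 8b b2 93]
query mem[0x26]=0xcb, mem[0x04]=0x61, mem[0x11]=0x11

MEM[0x26,0x04,0x11] = cb 61 11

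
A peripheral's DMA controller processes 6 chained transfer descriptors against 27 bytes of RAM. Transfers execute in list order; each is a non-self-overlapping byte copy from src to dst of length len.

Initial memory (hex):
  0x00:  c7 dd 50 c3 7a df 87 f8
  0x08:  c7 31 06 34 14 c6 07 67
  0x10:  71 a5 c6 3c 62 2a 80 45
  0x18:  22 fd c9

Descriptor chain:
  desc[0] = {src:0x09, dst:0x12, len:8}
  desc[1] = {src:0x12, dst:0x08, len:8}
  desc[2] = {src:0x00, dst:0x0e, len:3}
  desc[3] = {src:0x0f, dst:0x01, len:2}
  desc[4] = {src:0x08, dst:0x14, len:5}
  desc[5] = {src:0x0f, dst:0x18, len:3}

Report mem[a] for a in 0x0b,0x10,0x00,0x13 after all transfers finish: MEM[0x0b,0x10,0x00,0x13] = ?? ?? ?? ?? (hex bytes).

[0] 0x09->0x12 len=8 : 31 06 34 14 c6 07 67 71
[1] 0x12->0x08 len=8 : 31 06 34 14 c6 07 67 71
[2] 0x00->0x0e len=3 : c7 dd 50
[3] 0x0f->0x01 len=2 : dd 50
[4] 0x08->0x14 len=5 : 31 06 34 14 c6
[5] 0x0f->0x18 len=3 : dd 50 a5
query mem[0x0b]=0x14, mem[0x10]=0x50, mem[0x00]=0xc7, mem[0x13]=0x06

MEM[0x0b,0x10,0x00,0x13] = 14 50 c7 06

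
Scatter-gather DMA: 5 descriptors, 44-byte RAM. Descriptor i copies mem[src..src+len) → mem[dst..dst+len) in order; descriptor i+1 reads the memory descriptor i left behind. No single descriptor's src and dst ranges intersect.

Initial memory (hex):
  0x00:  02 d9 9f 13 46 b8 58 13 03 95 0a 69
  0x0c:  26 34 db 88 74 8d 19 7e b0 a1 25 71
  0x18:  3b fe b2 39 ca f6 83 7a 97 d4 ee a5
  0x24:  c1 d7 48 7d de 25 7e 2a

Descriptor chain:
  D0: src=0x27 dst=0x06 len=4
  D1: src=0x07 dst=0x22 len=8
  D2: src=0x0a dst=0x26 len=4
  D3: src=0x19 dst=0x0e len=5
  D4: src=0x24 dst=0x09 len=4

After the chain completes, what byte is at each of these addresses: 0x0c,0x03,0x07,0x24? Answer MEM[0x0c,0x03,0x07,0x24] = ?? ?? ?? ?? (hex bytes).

[0] 0x27->0x06 len=4 : 7d de 25 7e
[1] 0x07->0x22 len=8 : de 25 7e 0a 69 26 34 db
[2] 0x0a->0x26 len=4 : 0a 69 26 34
[3] 0x19->0x0e len=5 : fe b2 39 ca f6
[4] 0x24->0x09 len=4 : 7e 0a 0a 69
query mem[0x0c]=0x69, mem[0x03]=0x13, mem[0x07]=0xde, mem[0x24]=0x7e

MEM[0x0c,0x03,0x07,0x24] = 69 13 de 7e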